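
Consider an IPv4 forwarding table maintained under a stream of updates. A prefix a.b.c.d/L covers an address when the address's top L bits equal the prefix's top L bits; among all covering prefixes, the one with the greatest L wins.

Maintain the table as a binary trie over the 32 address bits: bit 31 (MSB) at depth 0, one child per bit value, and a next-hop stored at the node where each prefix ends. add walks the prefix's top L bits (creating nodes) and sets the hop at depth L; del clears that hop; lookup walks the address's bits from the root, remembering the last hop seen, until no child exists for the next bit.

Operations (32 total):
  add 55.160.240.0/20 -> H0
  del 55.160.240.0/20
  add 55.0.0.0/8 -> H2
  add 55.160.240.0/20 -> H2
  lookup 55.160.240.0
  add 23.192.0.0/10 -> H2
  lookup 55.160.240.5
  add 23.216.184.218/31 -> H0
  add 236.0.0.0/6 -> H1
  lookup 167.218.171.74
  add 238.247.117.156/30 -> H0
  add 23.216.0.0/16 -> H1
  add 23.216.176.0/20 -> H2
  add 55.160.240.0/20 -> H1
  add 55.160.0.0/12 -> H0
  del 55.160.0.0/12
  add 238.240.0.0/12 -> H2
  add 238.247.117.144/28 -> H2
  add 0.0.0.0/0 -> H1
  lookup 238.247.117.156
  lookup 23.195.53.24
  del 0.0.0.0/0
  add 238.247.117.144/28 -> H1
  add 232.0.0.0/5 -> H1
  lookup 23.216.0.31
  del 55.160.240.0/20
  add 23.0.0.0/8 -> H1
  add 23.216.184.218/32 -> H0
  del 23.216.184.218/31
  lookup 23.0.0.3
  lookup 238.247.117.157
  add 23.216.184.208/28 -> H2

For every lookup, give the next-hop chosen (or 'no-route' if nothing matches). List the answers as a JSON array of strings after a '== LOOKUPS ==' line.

Process each operation:
  + 55.160.240.0/20 (H0) depth=20
  - 55.160.240.0/20 clear@20
  + 55.0.0.0/8 (H2) depth=8
  + 55.160.240.0/20 (H2) depth=20
  ? 55.160.240.0  path d0:-→d1:-→d2:-→d3:-→d4:-→d5:-→d6:-→d7:-→d8:H2→d9:-→d10:-→d11:-→d12:-→d13:-→d14:-→d15:-→d16:-→d17:-→d18:-→d19:-→d20:H2  best=H2
  + 23.192.0.0/10 (H2) depth=10
  ? 55.160.240.5  path d0:-→d1:-→d2:-→d3:-→d4:-→d5:-→d6:-→d7:-→d8:H2→d9:-→d10:-→d11:-→d12:-→d13:-→d14:-→d15:-→d16:-→d17:-→d18:-→d19:-→d20:H2  best=H2
  + 23.216.184.218/31 (H0) depth=31
  + 236.0.0.0/6 (H1) depth=6
  ? 167.218.171.74  path d0:-→d1:-  best=no-route
  + 238.247.117.156/30 (H0) depth=30
  + 23.216.0.0/16 (H1) depth=16
  + 23.216.176.0/20 (H2) depth=20
  + 55.160.240.0/20 (H1) depth=20
  + 55.160.0.0/12 (H0) depth=12
  - 55.160.0.0/12 clear@12
  + 238.240.0.0/12 (H2) depth=12
  + 238.247.117.144/28 (H2) depth=28
  + 0.0.0.0/0 (H1) depth=0
  ? 238.247.117.156  path d0:H1→d1:-→d2:-→d3:-→d4:-→d5:-→d6:H1→d7:-→d8:-→d9:-→d10:-→d11:-→d12:H2→d13:-→d14:-→d15:-→d16:-→d17:-→d18:-→d19:-→d20:-→d21:-→d22:-→d23:-→d24:-→d25:-→d26:-→d27:-→d28:H2→d29:-→d30:H0  best=H0
  ? 23.195.53.24  path d0:H1→d1:-→d2:-→d3:-→d4:-→d5:-→d6:-→d7:-→d8:-→d9:-→d10:H2→d11:-  best=H2
  - 0.0.0.0/0 clear@0
  + 238.247.117.144/28 (H1) depth=28
  + 232.0.0.0/5 (H1) depth=5
  ? 23.216.0.31  path d0:-→d1:-→d2:-→d3:-→d4:-→d5:-→d6:-→d7:-→d8:-→d9:-→d10:H2→d11:-→d12:-→d13:-→d14:-→d15:-→d16:H1  best=H1
  - 55.160.240.0/20 clear@20
  + 23.0.0.0/8 (H1) depth=8
  + 23.216.184.218/32 (H0) depth=32
  - 23.216.184.218/31 clear@31
  ? 23.0.0.3  path d0:-→d1:-→d2:-→d3:-→d4:-→d5:-→d6:-→d7:-→d8:H1  best=H1
  ? 238.247.117.157  path d0:-→d1:-→d2:-→d3:-→d4:-→d5:H1→d6:H1→d7:-→d8:-→d9:-→d10:-→d11:-→d12:H2→d13:-→d14:-→d15:-→d16:-→d17:-→d18:-→d19:-→d20:-→d21:-→d22:-→d23:-→d24:-→d25:-→d26:-→d27:-→d28:H1→d29:-→d30:H0  best=H0
  + 23.216.184.208/28 (H2) depth=28

== LOOKUPS ==
["H2","H2","no-route","H0","H2","H1","H1","H0"]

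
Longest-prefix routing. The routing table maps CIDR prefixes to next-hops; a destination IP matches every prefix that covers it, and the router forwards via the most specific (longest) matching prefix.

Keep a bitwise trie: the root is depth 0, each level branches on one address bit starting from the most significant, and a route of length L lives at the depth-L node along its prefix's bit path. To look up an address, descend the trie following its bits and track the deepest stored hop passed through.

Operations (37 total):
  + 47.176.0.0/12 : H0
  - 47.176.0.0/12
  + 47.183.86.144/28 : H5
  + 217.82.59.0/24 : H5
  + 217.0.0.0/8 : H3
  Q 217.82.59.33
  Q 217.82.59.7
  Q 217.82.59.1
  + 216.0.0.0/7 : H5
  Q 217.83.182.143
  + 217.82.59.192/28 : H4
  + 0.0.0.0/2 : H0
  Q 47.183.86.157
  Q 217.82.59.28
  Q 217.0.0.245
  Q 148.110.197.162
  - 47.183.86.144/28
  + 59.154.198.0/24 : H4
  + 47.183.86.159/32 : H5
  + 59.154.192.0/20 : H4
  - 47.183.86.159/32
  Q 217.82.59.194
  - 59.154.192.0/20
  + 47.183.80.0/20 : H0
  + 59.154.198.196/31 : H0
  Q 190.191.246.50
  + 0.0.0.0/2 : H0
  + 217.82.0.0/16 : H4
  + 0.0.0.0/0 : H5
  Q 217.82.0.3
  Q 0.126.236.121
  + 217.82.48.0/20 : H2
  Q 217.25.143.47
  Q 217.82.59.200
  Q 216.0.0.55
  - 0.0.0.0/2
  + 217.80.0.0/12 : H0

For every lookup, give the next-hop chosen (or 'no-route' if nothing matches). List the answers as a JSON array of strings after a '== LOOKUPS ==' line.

Trace:
  + 47.176.0.0/12 (H0) depth=12
  del 47.176.0.0/12 (clear depth 12)
  + 47.183.86.144/28 (H5) depth=28
  + 217.82.59.0/24 (H5) depth=24
  + 217.0.0.0/8 (H3) depth=8
  ? 217.82.59.33  path d0:-→d1:-→d2:-→d3:-→d4:-→d5:-→d6:-→d7:-→d8:H3→d9:-→d10:-→d11:-→d12:-→d13:-→d14:-→d15:-→d16:-→d17:-→d18:-→d19:-→d20:-→d21:-→d22:-→d23:-→d24:H5  best=H5
  ? 217.82.59.7  path d0:-→d1:-→d2:-→d3:-→d4:-→d5:-→d6:-→d7:-→d8:H3→d9:-→d10:-→d11:-→d12:-→d13:-→d14:-→d15:-→d16:-→d17:-→d18:-→d19:-→d20:-→d21:-→d22:-→d23:-→d24:H5  best=H5
  ? 217.82.59.1  path d0:-→d1:-→d2:-→d3:-→d4:-→d5:-→d6:-→d7:-→d8:H3→d9:-→d10:-→d11:-→d12:-→d13:-→d14:-→d15:-→d16:-→d17:-→d18:-→d19:-→d20:-→d21:-→d22:-→d23:-→d24:H5  best=H5
  + 216.0.0.0/7 (H5) depth=7
  ? 217.83.182.143  path d0:-→d1:-→d2:-→d3:-→d4:-→d5:-→d6:-→d7:H5→d8:H3→d9:-→d10:-→d11:-→d12:-→d13:-→d14:-→d15:-  best=H3
  + 217.82.59.192/28 (H4) depth=28
  + 0.0.0.0/2 (H0) depth=2
  ? 47.183.86.157  path d0:-→d1:-→d2:H0→d3:-→d4:-→d5:-→d6:-→d7:-→d8:-→d9:-→d10:-→d11:-→d12:-→d13:-→d14:-→d15:-→d16:-→d17:-→d18:-→d19:-→d20:-→d21:-→d22:-→d23:-→d24:-→d25:-→d26:-→d27:-→d28:H5  best=H5
  ? 217.82.59.28  path d0:-→d1:-→d2:-→d3:-→d4:-→d5:-→d6:-→d7:H5→d8:H3→d9:-→d10:-→d11:-→d12:-→d13:-→d14:-→d15:-→d16:-→d17:-→d18:-→d19:-→d20:-→d21:-→d22:-→d23:-→d24:H5  best=H5
  ? 217.0.0.245  path d0:-→d1:-→d2:-→d3:-→d4:-→d5:-→d6:-→d7:H5→d8:H3→d9:-  best=H3
  ? 148.110.197.162  path d0:-→d1:-  best=no-route
  del 47.183.86.144/28 (clear depth 28)
  + 59.154.198.0/24 (H4) depth=24
  + 47.183.86.159/32 (H5) depth=32
  + 59.154.192.0/20 (H4) depth=20
  del 47.183.86.159/32 (clear depth 32)
  ? 217.82.59.194  path d0:-→d1:-→d2:-→d3:-→d4:-→d5:-→d6:-→d7:H5→d8:H3→d9:-→d10:-→d11:-→d12:-→d13:-→d14:-→d15:-→d16:-→d17:-→d18:-→d19:-→d20:-→d21:-→d22:-→d23:-→d24:H5→d25:-→d26:-→d27:-→d28:H4  best=H4
  del 59.154.192.0/20 (clear depth 20)
  + 47.183.80.0/20 (H0) depth=20
  + 59.154.198.196/31 (H0) depth=31
  ? 190.191.246.50  path d0:-→d1:-  best=no-route
  + 0.0.0.0/2 (H0) depth=2
  + 217.82.0.0/16 (H4) depth=16
  + 0.0.0.0/0 (H5) depth=0
  ? 217.82.0.3  path d0:H5→d1:-→d2:-→d3:-→d4:-→d5:-→d6:-→d7:H5→d8:H3→d9:-→d10:-→d11:-→d12:-→d13:-→d14:-→d15:-→d16:H4→d17:-→d18:-  best=H4
  ? 0.126.236.121  path d0:H5→d1:-→d2:H0  best=H0
  + 217.82.48.0/20 (H2) depth=20
  ? 217.25.143.47  path d0:H5→d1:-→d2:-→d3:-→d4:-→d5:-→d6:-→d7:H5→d8:H3→d9:-  best=H3
  ? 217.82.59.200  path d0:H5→d1:-→d2:-→d3:-→d4:-→d5:-→d6:-→d7:H5→d8:H3→d9:-→d10:-→d11:-→d12:-→d13:-→d14:-→d15:-→d16:H4→d17:-→d18:-→d19:-→d20:H2→d21:-→d22:-→d23:-→d24:H5→d25:-→d26:-→d27:-→d28:H4  best=H4
  ? 216.0.0.55  path d0:H5→d1:-→d2:-→d3:-→d4:-→d5:-→d6:-→d7:H5  best=H5
  del 0.0.0.0/2 (clear depth 2)
  + 217.80.0.0/12 (H0) depth=12

== LOOKUPS ==
["H5","H5","H5","H3","H5","H5","H3","no-route","H4","no-route","H4","H0","H3","H4","H5"]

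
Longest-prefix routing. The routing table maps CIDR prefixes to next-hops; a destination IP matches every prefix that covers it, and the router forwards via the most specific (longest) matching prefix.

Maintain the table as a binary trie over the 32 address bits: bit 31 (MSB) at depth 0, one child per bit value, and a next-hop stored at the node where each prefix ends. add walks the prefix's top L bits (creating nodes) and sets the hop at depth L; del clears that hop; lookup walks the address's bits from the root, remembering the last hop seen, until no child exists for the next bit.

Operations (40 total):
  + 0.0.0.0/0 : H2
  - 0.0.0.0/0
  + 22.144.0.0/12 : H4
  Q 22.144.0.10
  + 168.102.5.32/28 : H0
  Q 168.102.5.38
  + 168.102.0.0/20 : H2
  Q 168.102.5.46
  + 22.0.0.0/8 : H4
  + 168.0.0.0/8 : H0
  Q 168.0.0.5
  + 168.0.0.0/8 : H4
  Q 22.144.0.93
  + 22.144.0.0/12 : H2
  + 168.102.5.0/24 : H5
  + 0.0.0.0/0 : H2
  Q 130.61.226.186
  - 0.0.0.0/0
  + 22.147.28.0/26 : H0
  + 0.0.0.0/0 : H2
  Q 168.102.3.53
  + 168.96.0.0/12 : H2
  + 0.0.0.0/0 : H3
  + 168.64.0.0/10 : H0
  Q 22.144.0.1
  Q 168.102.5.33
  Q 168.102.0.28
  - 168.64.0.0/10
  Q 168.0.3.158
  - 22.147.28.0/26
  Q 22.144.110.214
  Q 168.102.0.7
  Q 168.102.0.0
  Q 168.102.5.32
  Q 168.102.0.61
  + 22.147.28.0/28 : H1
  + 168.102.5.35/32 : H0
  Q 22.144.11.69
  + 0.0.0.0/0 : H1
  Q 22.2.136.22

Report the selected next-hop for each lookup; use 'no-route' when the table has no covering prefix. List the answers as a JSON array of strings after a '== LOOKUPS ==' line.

Process each operation:
  + 0.0.0.0/0 (H2) depth=0
  del 0.0.0.0/0 (clear depth 0)
  + 22.144.0.0/12 (H4) depth=12
  Q 22.144.0.10: descend 000101101001 ; hops seen [H4] ; pick H4
  + 168.102.5.32/28 (H0) depth=28
  Q 168.102.5.38: descend 1010100001100110000001010010 ; hops seen [H0] ; pick H0
  + 168.102.0.0/20 (H2) depth=20
  Q 168.102.5.46: descend 1010100001100110000001010010 ; hops seen [H2,H0] ; pick H0
  + 22.0.0.0/8 (H4) depth=8
  + 168.0.0.0/8 (H0) depth=8
  Q 168.0.0.5: descend 101010000 ; hops seen [H0] ; pick H0
  + 168.0.0.0/8 (H4) depth=8
  Q 22.144.0.93: descend 000101101001 ; hops seen [H4,H4] ; pick H4
  + 22.144.0.0/12 (H2) depth=12
  + 168.102.5.0/24 (H5) depth=24
  + 0.0.0.0/0 (H2) depth=0
  Q 130.61.226.186: descend 10 ; hops seen [H2] ; pick H2
  del 0.0.0.0/0 (clear depth 0)
  + 22.147.28.0/26 (H0) depth=26
  + 0.0.0.0/0 (H2) depth=0
  Q 168.102.3.53: descend 101010000110011000000 ; hops seen [H2,H4,H2] ; pick H2
  + 168.96.0.0/12 (H2) depth=12
  + 0.0.0.0/0 (H3) depth=0
  + 168.64.0.0/10 (H0) depth=10
  Q 22.144.0.1: descend 00010110100100 ; hops seen [H3,H4,H2] ; pick H2
  Q 168.102.5.33: descend 1010100001100110000001010010 ; hops seen [H3,H4,H0,H2,H2,H5,H0] ; pick H0
  Q 168.102.0.28: descend 101010000110011000000 ; hops seen [H3,H4,H0,H2,H2] ; pick H2
  del 168.64.0.0/10 (clear depth 10)
  Q 168.0.3.158: descend 101010000 ; hops seen [H3,H4] ; pick H4
  del 22.147.28.0/26 (clear depth 26)
  Q 22.144.110.214: descend 00010110100100 ; hops seen [H3,H4,H2] ; pick H2
  Q 168.102.0.7: descend 101010000110011000000 ; hops seen [H3,H4,H2,H2] ; pick H2
  Q 168.102.0.0: descend 101010000110011000000 ; hops seen [H3,H4,H2,H2] ; pick H2
  Q 168.102.5.32: descend 1010100001100110000001010010 ; hops seen [H3,H4,H2,H2,H5,H0] ; pick H0
  Q 168.102.0.61: descend 101010000110011000000 ; hops seen [H3,H4,H2,H2] ; pick H2
  + 22.147.28.0/28 (H1) depth=28
  + 168.102.5.35/32 (H0) depth=32
  Q 22.144.11.69: descend 00010110100100 ; hops seen [H3,H4,H2] ; pick H2
  + 0.0.0.0/0 (H1) depth=0
  Q 22.2.136.22: descend 00010110 ; hops seen [H1,H4] ; pick H4

== LOOKUPS ==
["H4","H0","H0","H0","H4","H2","H2","H2","H0","H2","H4","H2","H2","H2","H0","H2","H2","H4"]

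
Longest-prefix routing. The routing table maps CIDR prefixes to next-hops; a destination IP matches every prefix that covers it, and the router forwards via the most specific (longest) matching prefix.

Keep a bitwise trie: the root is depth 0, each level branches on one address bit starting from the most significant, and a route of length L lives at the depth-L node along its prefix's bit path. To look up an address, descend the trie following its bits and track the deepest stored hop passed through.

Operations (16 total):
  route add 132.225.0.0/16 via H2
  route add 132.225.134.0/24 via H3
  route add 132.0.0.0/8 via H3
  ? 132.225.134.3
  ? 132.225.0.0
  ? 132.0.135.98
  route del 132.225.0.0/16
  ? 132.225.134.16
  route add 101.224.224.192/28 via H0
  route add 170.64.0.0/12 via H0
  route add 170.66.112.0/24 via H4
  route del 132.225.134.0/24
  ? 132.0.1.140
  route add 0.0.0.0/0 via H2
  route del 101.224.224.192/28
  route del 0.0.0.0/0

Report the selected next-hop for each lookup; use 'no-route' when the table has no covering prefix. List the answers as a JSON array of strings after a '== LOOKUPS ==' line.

Trace:
  + 132.225.0.0/16 (H2) depth=16
  + 132.225.134.0/24 (H3) depth=24
  + 132.0.0.0/8 (H3) depth=8
  lookup 132.225.134.3: bits 100001001110000110000110 walk d0:-→d1:-→d2:-→d3:-→d4:-→d5:-→d6:-→d7:-→d8:H3→d9:-→d10:-→d11:-→d12:-→d13:-→d14:-→d15:-→d16:H2→d17:-→d18:-→d19:-→d20:-→d21:-→d22:-→d23:-→d24:H3 -> H3
  lookup 132.225.0.0: bits 1000010011100001 walk d0:-→d1:-→d2:-→d3:-→d4:-→d5:-→d6:-→d7:-→d8:H3→d9:-→d10:-→d11:-→d12:-→d13:-→d14:-→d15:-→d16:H2 -> H2
  lookup 132.0.135.98: bits 10000100 walk d0:-→d1:-→d2:-→d3:-→d4:-→d5:-→d6:-→d7:-→d8:H3 -> H3
  - 132.225.0.0/16 clear@16
  lookup 132.225.134.16: bits 100001001110000110000110 walk d0:-→d1:-→d2:-→d3:-→d4:-→d5:-→d6:-→d7:-→d8:H3→d9:-→d10:-→d11:-→d12:-→d13:-→d14:-→d15:-→d16:-→d17:-→d18:-→d19:-→d20:-→d21:-→d22:-→d23:-→d24:H3 -> H3
  + 101.224.224.192/28 (H0) depth=28
  + 170.64.0.0/12 (H0) depth=12
  + 170.66.112.0/24 (H4) depth=24
  - 132.225.134.0/24 clear@24
  lookup 132.0.1.140: bits 10000100 walk d0:-→d1:-→d2:-→d3:-→d4:-→d5:-→d6:-→d7:-→d8:H3 -> H3
  + 0.0.0.0/0 (H2) depth=0
  - 101.224.224.192/28 clear@28
  - 0.0.0.0/0 clear@0

== LOOKUPS ==
["H3","H2","H3","H3","H3"]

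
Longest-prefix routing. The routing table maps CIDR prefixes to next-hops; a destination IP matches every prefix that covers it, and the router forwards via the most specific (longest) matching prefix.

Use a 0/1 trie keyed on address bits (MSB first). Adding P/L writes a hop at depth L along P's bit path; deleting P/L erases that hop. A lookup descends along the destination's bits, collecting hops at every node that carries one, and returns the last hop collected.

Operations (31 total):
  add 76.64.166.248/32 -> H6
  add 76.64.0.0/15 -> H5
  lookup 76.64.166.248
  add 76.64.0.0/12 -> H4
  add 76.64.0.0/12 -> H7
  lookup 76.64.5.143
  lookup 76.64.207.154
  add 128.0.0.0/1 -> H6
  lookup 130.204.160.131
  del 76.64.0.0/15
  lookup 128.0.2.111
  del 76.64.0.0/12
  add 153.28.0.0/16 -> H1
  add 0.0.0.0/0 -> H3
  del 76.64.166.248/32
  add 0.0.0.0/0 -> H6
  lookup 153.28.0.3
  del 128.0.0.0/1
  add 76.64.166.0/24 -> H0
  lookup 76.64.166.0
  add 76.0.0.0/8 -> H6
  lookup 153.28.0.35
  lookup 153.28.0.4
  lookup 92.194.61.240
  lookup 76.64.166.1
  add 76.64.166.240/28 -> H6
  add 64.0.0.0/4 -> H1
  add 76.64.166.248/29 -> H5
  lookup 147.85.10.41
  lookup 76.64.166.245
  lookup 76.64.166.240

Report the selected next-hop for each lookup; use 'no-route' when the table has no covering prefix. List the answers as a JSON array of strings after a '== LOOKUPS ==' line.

Process each operation:
  + 76.64.166.248/32 (H6) depth=32
  + 76.64.0.0/15 (H5) depth=15
  Q 76.64.166.248: descend 01001100010000001010011011111000 ; hops seen [H5,H6] ; pick H6
  + 76.64.0.0/12 (H4) depth=12
  + 76.64.0.0/12 (H7) depth=12
  Q 76.64.5.143: descend 0100110001000000 ; hops seen [H7,H5] ; pick H5
  Q 76.64.207.154: descend 01001100010000001 ; hops seen [H7,H5] ; pick H5
  + 128.0.0.0/1 (H6) depth=1
  Q 130.204.160.131: descend 1 ; hops seen [H6] ; pick H6
  del 76.64.0.0/15 (clear depth 15)
  Q 128.0.2.111: descend 1 ; hops seen [H6] ; pick H6
  del 76.64.0.0/12 (clear depth 12)
  + 153.28.0.0/16 (H1) depth=16
  + 0.0.0.0/0 (H3) depth=0
  del 76.64.166.248/32 (clear depth 32)
  + 0.0.0.0/0 (H6) depth=0
  Q 153.28.0.3: descend 1001100100011100 ; hops seen [H6,H6,H1] ; pick H1
  del 128.0.0.0/1 (clear depth 1)
  + 76.64.166.0/24 (H0) depth=24
  Q 76.64.166.0: descend 010011000100000010100110 ; hops seen [H6,H0] ; pick H0
  + 76.0.0.0/8 (H6) depth=8
  Q 153.28.0.35: descend 1001100100011100 ; hops seen [H6,H1] ; pick H1
  Q 153.28.0.4: descend 1001100100011100 ; hops seen [H6,H1] ; pick H1
  Q 92.194.61.240: descend 010 ; hops seen [H6] ; pick H6
  Q 76.64.166.1: descend 010011000100000010100110 ; hops seen [H6,H6,H0] ; pick H0
  + 76.64.166.240/28 (H6) depth=28
  + 64.0.0.0/4 (H1) depth=4
  + 76.64.166.248/29 (H5) depth=29
  Q 147.85.10.41: descend 1001 ; hops seen [H6] ; pick H6
  Q 76.64.166.245: descend 0100110001000000101001101111 ; hops seen [H6,H1,H6,H0,H6] ; pick H6
  Q 76.64.166.240: descend 0100110001000000101001101111 ; hops seen [H6,H1,H6,H0,H6] ; pick H6

== LOOKUPS ==
["H6","H5","H5","H6","H6","H1","H0","H1","H1","H6","H0","H6","H6","H6"]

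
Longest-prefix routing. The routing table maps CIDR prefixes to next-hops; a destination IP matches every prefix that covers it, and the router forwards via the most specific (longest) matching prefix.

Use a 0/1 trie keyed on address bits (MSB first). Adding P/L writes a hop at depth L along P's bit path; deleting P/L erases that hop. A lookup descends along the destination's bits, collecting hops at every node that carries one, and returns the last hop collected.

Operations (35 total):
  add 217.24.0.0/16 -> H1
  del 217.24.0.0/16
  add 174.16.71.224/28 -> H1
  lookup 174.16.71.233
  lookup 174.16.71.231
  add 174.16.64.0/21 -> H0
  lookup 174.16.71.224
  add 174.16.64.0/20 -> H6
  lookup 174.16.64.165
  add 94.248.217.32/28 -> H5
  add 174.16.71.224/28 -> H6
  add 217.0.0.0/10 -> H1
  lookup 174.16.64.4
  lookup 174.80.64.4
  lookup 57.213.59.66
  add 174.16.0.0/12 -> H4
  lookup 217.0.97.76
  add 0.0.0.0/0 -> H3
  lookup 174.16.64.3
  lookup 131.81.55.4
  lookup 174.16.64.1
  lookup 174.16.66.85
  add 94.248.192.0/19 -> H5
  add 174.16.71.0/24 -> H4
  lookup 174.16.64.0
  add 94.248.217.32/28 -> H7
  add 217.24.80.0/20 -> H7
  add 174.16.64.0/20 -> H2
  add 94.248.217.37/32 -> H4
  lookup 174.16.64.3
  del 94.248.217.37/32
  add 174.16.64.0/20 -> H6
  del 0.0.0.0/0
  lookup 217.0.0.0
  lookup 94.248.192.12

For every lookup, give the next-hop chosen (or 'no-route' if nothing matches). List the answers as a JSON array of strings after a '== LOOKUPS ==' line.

Trace:
  + 217.24.0.0/16 (H1) depth=16
  del 217.24.0.0/16 (clear depth 16)
  + 174.16.71.224/28 (H1) depth=28
  ? 174.16.71.233  path d0:-→d1:-→d2:-→d3:-→d4:-→d5:-→d6:-→d7:-→d8:-→d9:-→d10:-→d11:-→d12:-→d13:-→d14:-→d15:-→d16:-→d17:-→d18:-→d19:-→d20:-→d21:-→d22:-→d23:-→d24:-→d25:-→d26:-→d27:-→d28:H1  best=H1
  ? 174.16.71.231  path d0:-→d1:-→d2:-→d3:-→d4:-→d5:-→d6:-→d7:-→d8:-→d9:-→d10:-→d11:-→d12:-→d13:-→d14:-→d15:-→d16:-→d17:-→d18:-→d19:-→d20:-→d21:-→d22:-→d23:-→d24:-→d25:-→d26:-→d27:-→d28:H1  best=H1
  + 174.16.64.0/21 (H0) depth=21
  ? 174.16.71.224  path d0:-→d1:-→d2:-→d3:-→d4:-→d5:-→d6:-→d7:-→d8:-→d9:-→d10:-→d11:-→d12:-→d13:-→d14:-→d15:-→d16:-→d17:-→d18:-→d19:-→d20:-→d21:H0→d22:-→d23:-→d24:-→d25:-→d26:-→d27:-→d28:H1  best=H1
  + 174.16.64.0/20 (H6) depth=20
  ? 174.16.64.165  path d0:-→d1:-→d2:-→d3:-→d4:-→d5:-→d6:-→d7:-→d8:-→d9:-→d10:-→d11:-→d12:-→d13:-→d14:-→d15:-→d16:-→d17:-→d18:-→d19:-→d20:H6→d21:H0  best=H0
  + 94.248.217.32/28 (H5) depth=28
  + 174.16.71.224/28 (H6) depth=28
  + 217.0.0.0/10 (H1) depth=10
  ? 174.16.64.4  path d0:-→d1:-→d2:-→d3:-→d4:-→d5:-→d6:-→d7:-→d8:-→d9:-→d10:-→d11:-→d12:-→d13:-→d14:-→d15:-→d16:-→d17:-→d18:-→d19:-→d20:H6→d21:H0  best=H0
  ? 174.80.64.4  path d0:-→d1:-→d2:-→d3:-→d4:-→d5:-→d6:-→d7:-→d8:-→d9:-  best=no-route
  ? 57.213.59.66  path d0:-→d1:-  best=no-route
  + 174.16.0.0/12 (H4) depth=12
  ? 217.0.97.76  path d0:-→d1:-→d2:-→d3:-→d4:-→d5:-→d6:-→d7:-→d8:-→d9:-→d10:H1→d11:-  best=H1
  + 0.0.0.0/0 (H3) depth=0
  ? 174.16.64.3  path d0:H3→d1:-→d2:-→d3:-→d4:-→d5:-→d6:-→d7:-→d8:-→d9:-→d10:-→d11:-→d12:H4→d13:-→d14:-→d15:-→d16:-→d17:-→d18:-→d19:-→d20:H6→d21:H0  best=H0
  ? 131.81.55.4  path d0:H3→d1:-→d2:-  best=H3
  ? 174.16.64.1  path d0:H3→d1:-→d2:-→d3:-→d4:-→d5:-→d6:-→d7:-→d8:-→d9:-→d10:-→d11:-→d12:H4→d13:-→d14:-→d15:-→d16:-→d17:-→d18:-→d19:-→d20:H6→d21:H0  best=H0
  ? 174.16.66.85  path d0:H3→d1:-→d2:-→d3:-→d4:-→d5:-→d6:-→d7:-→d8:-→d9:-→d10:-→d11:-→d12:H4→d13:-→d14:-→d15:-→d16:-→d17:-→d18:-→d19:-→d20:H6→d21:H0  best=H0
  + 94.248.192.0/19 (H5) depth=19
  + 174.16.71.0/24 (H4) depth=24
  ? 174.16.64.0  path d0:H3→d1:-→d2:-→d3:-→d4:-→d5:-→d6:-→d7:-→d8:-→d9:-→d10:-→d11:-→d12:H4→d13:-→d14:-→d15:-→d16:-→d17:-→d18:-→d19:-→d20:H6→d21:H0  best=H0
  + 94.248.217.32/28 (H7) depth=28
  + 217.24.80.0/20 (H7) depth=20
  + 174.16.64.0/20 (H2) depth=20
  + 94.248.217.37/32 (H4) depth=32
  ? 174.16.64.3  path d0:H3→d1:-→d2:-→d3:-→d4:-→d5:-→d6:-→d7:-→d8:-→d9:-→d10:-→d11:-→d12:H4→d13:-→d14:-→d15:-→d16:-→d17:-→d18:-→d19:-→d20:H2→d21:H0  best=H0
  del 94.248.217.37/32 (clear depth 32)
  + 174.16.64.0/20 (H6) depth=20
  del 0.0.0.0/0 (clear depth 0)
  ? 217.0.0.0  path d0:-→d1:-→d2:-→d3:-→d4:-→d5:-→d6:-→d7:-→d8:-→d9:-→d10:H1→d11:-  best=H1
  ? 94.248.192.12  path d0:-→d1:-→d2:-→d3:-→d4:-→d5:-→d6:-→d7:-→d8:-→d9:-→d10:-→d11:-→d12:-→d13:-→d14:-→d15:-→d16:-→d17:-→d18:-→d19:H5  best=H5

== LOOKUPS ==
["H1","H1","H1","H0","H0","no-route","no-route","H1","H0","H3","H0","H0","H0","H0","H1","H5"]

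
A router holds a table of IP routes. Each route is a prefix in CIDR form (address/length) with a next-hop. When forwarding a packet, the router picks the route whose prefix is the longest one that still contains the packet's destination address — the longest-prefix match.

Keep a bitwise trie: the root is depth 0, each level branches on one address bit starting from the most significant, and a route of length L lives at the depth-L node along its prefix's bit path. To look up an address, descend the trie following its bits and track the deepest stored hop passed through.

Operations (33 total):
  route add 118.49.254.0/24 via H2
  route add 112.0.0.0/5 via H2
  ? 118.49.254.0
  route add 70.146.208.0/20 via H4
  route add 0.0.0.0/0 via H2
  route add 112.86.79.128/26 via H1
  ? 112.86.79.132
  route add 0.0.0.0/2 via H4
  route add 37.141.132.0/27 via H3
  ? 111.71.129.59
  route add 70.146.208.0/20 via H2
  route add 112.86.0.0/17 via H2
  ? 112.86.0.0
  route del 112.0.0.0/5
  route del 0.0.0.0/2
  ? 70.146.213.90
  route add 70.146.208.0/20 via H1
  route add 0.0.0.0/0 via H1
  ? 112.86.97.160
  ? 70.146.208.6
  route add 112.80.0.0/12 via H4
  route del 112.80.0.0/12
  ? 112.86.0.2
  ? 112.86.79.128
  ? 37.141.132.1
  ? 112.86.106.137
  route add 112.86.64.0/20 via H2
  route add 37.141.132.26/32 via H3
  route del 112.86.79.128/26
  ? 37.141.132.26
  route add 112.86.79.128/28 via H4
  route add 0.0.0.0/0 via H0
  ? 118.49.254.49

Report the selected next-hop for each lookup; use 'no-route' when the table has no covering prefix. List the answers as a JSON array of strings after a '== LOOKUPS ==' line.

Apply in order:
  + 118.49.254.0/24 (H2) depth=24
  + 112.0.0.0/5 (H2) depth=5
  ? 118.49.254.0  path d0:-→d1:-→d2:-→d3:-→d4:-→d5:H2→d6:-→d7:-→d8:-→d9:-→d10:-→d11:-→d12:-→d13:-→d14:-→d15:-→d16:-→d17:-→d18:-→d19:-→d20:-→d21:-→d22:-→d23:-→d24:H2  best=H2
  + 70.146.208.0/20 (H4) depth=20
  + 0.0.0.0/0 (H2) depth=0
  + 112.86.79.128/26 (H1) depth=26
  ? 112.86.79.132  path d0:H2→d1:-→d2:-→d3:-→d4:-→d5:H2→d6:-→d7:-→d8:-→d9:-→d10:-→d11:-→d12:-→d13:-→d14:-→d15:-→d16:-→d17:-→d18:-→d19:-→d20:-→d21:-→d22:-→d23:-→d24:-→d25:-→d26:H1  best=H1
  + 0.0.0.0/2 (H4) depth=2
  + 37.141.132.0/27 (H3) depth=27
  ? 111.71.129.59  path d0:H2→d1:-→d2:-→d3:-  best=H2
  + 70.146.208.0/20 (H2) depth=20
  + 112.86.0.0/17 (H2) depth=17
  ? 112.86.0.0  path d0:H2→d1:-→d2:-→d3:-→d4:-→d5:H2→d6:-→d7:-→d8:-→d9:-→d10:-→d11:-→d12:-→d13:-→d14:-→d15:-→d16:-→d17:H2  best=H2
  - 112.0.0.0/5 clear@5
  - 0.0.0.0/2 clear@2
  ? 70.146.213.90  path d0:H2→d1:-→d2:-→d3:-→d4:-→d5:-→d6:-→d7:-→d8:-→d9:-→d10:-→d11:-→d12:-→d13:-→d14:-→d15:-→d16:-→d17:-→d18:-→d19:-→d20:H2  best=H2
  + 70.146.208.0/20 (H1) depth=20
  + 0.0.0.0/0 (H1) depth=0
  ? 112.86.97.160  path d0:H1→d1:-→d2:-→d3:-→d4:-→d5:-→d6:-→d7:-→d8:-→d9:-→d10:-→d11:-→d12:-→d13:-→d14:-→d15:-→d16:-→d17:H2→d18:-  best=H2
  ? 70.146.208.6  path d0:H1→d1:-→d2:-→d3:-→d4:-→d5:-→d6:-→d7:-→d8:-→d9:-→d10:-→d11:-→d12:-→d13:-→d14:-→d15:-→d16:-→d17:-→d18:-→d19:-→d20:H1  best=H1
  + 112.80.0.0/12 (H4) depth=12
  - 112.80.0.0/12 clear@12
  ? 112.86.0.2  path d0:H1→d1:-→d2:-→d3:-→d4:-→d5:-→d6:-→d7:-→d8:-→d9:-→d10:-→d11:-→d12:-→d13:-→d14:-→d15:-→d16:-→d17:H2  best=H2
  ? 112.86.79.128  path d0:H1→d1:-→d2:-→d3:-→d4:-→d5:-→d6:-→d7:-→d8:-→d9:-→d10:-→d11:-→d12:-→d13:-→d14:-→d15:-→d16:-→d17:H2→d18:-→d19:-→d20:-→d21:-→d22:-→d23:-→d24:-→d25:-→d26:H1  best=H1
  ? 37.141.132.1  path d0:H1→d1:-→d2:-→d3:-→d4:-→d5:-→d6:-→d7:-→d8:-→d9:-→d10:-→d11:-→d12:-→d13:-→d14:-→d15:-→d16:-→d17:-→d18:-→d19:-→d20:-→d21:-→d22:-→d23:-→d24:-→d25:-→d26:-→d27:H3  best=H3
  ? 112.86.106.137  path d0:H1→d1:-→d2:-→d3:-→d4:-→d5:-→d6:-→d7:-→d8:-→d9:-→d10:-→d11:-→d12:-→d13:-→d14:-→d15:-→d16:-→d17:H2→d18:-  best=H2
  + 112.86.64.0/20 (H2) depth=20
  + 37.141.132.26/32 (H3) depth=32
  - 112.86.79.128/26 clear@26
  ? 37.141.132.26  path d0:H1→d1:-→d2:-→d3:-→d4:-→d5:-→d6:-→d7:-→d8:-→d9:-→d10:-→d11:-→d12:-→d13:-→d14:-→d15:-→d16:-→d17:-→d18:-→d19:-→d20:-→d21:-→d22:-→d23:-→d24:-→d25:-→d26:-→d27:H3→d28:-→d29:-→d30:-→d31:-→d32:H3  best=H3
  + 112.86.79.128/28 (H4) depth=28
  + 0.0.0.0/0 (H0) depth=0
  ? 118.49.254.49  path d0:H0→d1:-→d2:-→d3:-→d4:-→d5:-→d6:-→d7:-→d8:-→d9:-→d10:-→d11:-→d12:-→d13:-→d14:-→d15:-→d16:-→d17:-→d18:-→d19:-→d20:-→d21:-→d22:-→d23:-→d24:H2  best=H2

== LOOKUPS ==
["H2","H1","H2","H2","H2","H2","H1","H2","H1","H3","H2","H3","H2"]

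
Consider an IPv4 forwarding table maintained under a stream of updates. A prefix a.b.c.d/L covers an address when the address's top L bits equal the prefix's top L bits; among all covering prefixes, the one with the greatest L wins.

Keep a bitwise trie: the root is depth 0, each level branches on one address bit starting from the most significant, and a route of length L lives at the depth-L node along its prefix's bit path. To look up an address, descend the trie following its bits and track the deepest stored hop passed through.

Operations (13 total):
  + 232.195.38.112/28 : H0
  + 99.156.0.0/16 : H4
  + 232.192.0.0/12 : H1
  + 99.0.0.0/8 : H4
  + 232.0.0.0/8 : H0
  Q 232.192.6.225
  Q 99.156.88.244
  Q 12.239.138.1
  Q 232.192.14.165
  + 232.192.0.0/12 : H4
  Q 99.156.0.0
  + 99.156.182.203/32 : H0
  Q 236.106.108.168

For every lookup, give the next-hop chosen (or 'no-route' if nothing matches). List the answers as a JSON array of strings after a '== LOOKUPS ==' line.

Apply in order:
  + 232.195.38.112/28 (H0) depth=28
  + 99.156.0.0/16 (H4) depth=16
  + 232.192.0.0/12 (H1) depth=12
  + 99.0.0.0/8 (H4) depth=8
  + 232.0.0.0/8 (H0) depth=8
  Q 232.192.6.225: descend 11101000110000 ; hops seen [H0,H1] ; pick H1
  Q 99.156.88.244: descend 0110001110011100 ; hops seen [H4,H4] ; pick H4
  Q 12.239.138.1: descend 0 ; hops seen [∅] ; pick no-route
  Q 232.192.14.165: descend 11101000110000 ; hops seen [H0,H1] ; pick H1
  + 232.192.0.0/12 (H4) depth=12
  Q 99.156.0.0: descend 0110001110011100 ; hops seen [H4,H4] ; pick H4
  + 99.156.182.203/32 (H0) depth=32
  Q 236.106.108.168: descend 11101 ; hops seen [∅] ; pick no-route

== LOOKUPS ==
["H1","H4","no-route","H1","H4","no-route"]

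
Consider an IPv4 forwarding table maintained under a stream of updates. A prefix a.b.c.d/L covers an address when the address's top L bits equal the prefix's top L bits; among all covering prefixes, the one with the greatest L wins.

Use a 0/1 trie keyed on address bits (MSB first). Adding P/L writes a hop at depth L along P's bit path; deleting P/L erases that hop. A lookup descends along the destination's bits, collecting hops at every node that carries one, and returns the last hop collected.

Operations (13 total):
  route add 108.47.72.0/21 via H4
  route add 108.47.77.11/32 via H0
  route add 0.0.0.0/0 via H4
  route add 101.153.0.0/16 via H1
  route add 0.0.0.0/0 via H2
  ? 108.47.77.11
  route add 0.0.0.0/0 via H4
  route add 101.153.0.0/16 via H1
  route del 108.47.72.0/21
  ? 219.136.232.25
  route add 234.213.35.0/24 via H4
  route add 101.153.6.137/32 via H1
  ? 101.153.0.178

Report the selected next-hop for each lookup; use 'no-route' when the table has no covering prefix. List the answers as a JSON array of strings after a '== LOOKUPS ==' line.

Process each operation:
  add 108.47.72.0/21 -> H4 at depth 21
  add 108.47.77.11/32 -> H0 at depth 32
  add 0.0.0.0/0 -> H4 at depth 0
  add 101.153.0.0/16 -> H1 at depth 16
  add 0.0.0.0/0 -> H2 at depth 0
  Q 108.47.77.11: descend 01101100001011110100110100001011 ; hops seen [H2,H4,H0] ; pick H0
  add 0.0.0.0/0 -> H4 at depth 0
  add 101.153.0.0/16 -> H1 at depth 16
  - 108.47.72.0/21 clear@21
  Q 219.136.232.25: descend ε ; hops seen [H4] ; pick H4
  add 234.213.35.0/24 -> H4 at depth 24
  add 101.153.6.137/32 -> H1 at depth 32
  Q 101.153.0.178: descend 011001011001100100000 ; hops seen [H4,H1] ; pick H1

== LOOKUPS ==
["H0","H4","H1"]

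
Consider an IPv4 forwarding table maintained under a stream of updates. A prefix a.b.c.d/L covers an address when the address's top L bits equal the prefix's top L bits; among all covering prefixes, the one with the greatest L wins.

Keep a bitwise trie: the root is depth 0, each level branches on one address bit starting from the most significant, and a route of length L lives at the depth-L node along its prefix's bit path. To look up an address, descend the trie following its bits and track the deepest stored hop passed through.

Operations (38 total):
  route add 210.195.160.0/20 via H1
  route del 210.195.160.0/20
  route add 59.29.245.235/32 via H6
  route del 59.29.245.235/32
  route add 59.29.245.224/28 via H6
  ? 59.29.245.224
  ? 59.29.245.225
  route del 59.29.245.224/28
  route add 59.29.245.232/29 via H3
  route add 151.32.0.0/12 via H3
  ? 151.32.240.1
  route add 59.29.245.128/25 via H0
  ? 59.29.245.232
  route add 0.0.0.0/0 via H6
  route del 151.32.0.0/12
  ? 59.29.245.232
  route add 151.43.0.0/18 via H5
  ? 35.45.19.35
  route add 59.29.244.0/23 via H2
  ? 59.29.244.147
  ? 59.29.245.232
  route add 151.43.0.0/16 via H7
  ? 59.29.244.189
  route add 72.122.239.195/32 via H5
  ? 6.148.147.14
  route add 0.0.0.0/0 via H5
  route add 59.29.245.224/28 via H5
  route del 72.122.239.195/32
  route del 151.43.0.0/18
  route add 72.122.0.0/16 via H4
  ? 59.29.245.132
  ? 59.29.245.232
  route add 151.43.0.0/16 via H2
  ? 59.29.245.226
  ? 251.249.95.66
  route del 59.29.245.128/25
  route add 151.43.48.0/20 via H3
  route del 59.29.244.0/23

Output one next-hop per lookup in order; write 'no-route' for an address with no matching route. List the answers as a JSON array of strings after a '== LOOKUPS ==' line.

Apply in order:
  add 210.195.160.0/20 -> H1 at depth 20
  - 210.195.160.0/20 clear@20
  add 59.29.245.235/32 -> H6 at depth 32
  - 59.29.245.235/32 clear@32
  add 59.29.245.224/28 -> H6 at depth 28
  lookup 59.29.245.224: bits 0011101100011101111101011110 walk d0:-→d1:-→d2:-→d3:-→d4:-→d5:-→d6:-→d7:-→d8:-→d9:-→d10:-→d11:-→d12:-→d13:-→d14:-→d15:-→d16:-→d17:-→d18:-→d19:-→d20:-→d21:-→d22:-→d23:-→d24:-→d25:-→d26:-→d27:-→d28:H6 -> H6
  lookup 59.29.245.225: bits 0011101100011101111101011110 walk d0:-→d1:-→d2:-→d3:-→d4:-→d5:-→d6:-→d7:-→d8:-→d9:-→d10:-→d11:-→d12:-→d13:-→d14:-→d15:-→d16:-→d17:-→d18:-→d19:-→d20:-→d21:-→d22:-→d23:-→d24:-→d25:-→d26:-→d27:-→d28:H6 -> H6
  - 59.29.245.224/28 clear@28
  add 59.29.245.232/29 -> H3 at depth 29
  add 151.32.0.0/12 -> H3 at depth 12
  lookup 151.32.240.1: bits 100101110010 walk d0:-→d1:-→d2:-→d3:-→d4:-→d5:-→d6:-→d7:-→d8:-→d9:-→d10:-→d11:-→d12:H3 -> H3
  add 59.29.245.128/25 -> H0 at depth 25
  lookup 59.29.245.232: bits 001110110001110111110101111010 walk d0:-→d1:-→d2:-→d3:-→d4:-→d5:-→d6:-→d7:-→d8:-→d9:-→d10:-→d11:-→d12:-→d13:-→d14:-→d15:-→d16:-→d17:-→d18:-→d19:-→d20:-→d21:-→d22:-→d23:-→d24:-→d25:H0→d26:-→d27:-→d28:-→d29:H3→d30:- -> H3
  add 0.0.0.0/0 -> H6 at depth 0
  - 151.32.0.0/12 clear@12
  lookup 59.29.245.232: bits 001110110001110111110101111010 walk d0:H6→d1:-→d2:-→d3:-→d4:-→d5:-→d6:-→d7:-→d8:-→d9:-→d10:-→d11:-→d12:-→d13:-→d14:-→d15:-→d16:-→d17:-→d18:-→d19:-→d20:-→d21:-→d22:-→d23:-→d24:-→d25:H0→d26:-→d27:-→d28:-→d29:H3→d30:- -> H3
  add 151.43.0.0/18 -> H5 at depth 18
  lookup 35.45.19.35: bits 001 walk d0:H6→d1:-→d2:-→d3:- -> H6
  add 59.29.244.0/23 -> H2 at depth 23
  lookup 59.29.244.147: bits 00111011000111011111010 walk d0:H6→d1:-→d2:-→d3:-→d4:-→d5:-→d6:-→d7:-→d8:-→d9:-→d10:-→d11:-→d12:-→d13:-→d14:-→d15:-→d16:-→d17:-→d18:-→d19:-→d20:-→d21:-→d22:-→d23:H2 -> H2
  lookup 59.29.245.232: bits 001110110001110111110101111010 walk d0:H6→d1:-→d2:-→d3:-→d4:-→d5:-→d6:-→d7:-→d8:-→d9:-→d10:-→d11:-→d12:-→d13:-→d14:-→d15:-→d16:-→d17:-→d18:-→d19:-→d20:-→d21:-→d22:-→d23:H2→d24:-→d25:H0→d26:-→d27:-→d28:-→d29:H3→d30:- -> H3
  add 151.43.0.0/16 -> H7 at depth 16
  lookup 59.29.244.189: bits 00111011000111011111010 walk d0:H6→d1:-→d2:-→d3:-→d4:-→d5:-→d6:-→d7:-→d8:-→d9:-→d10:-→d11:-→d12:-→d13:-→d14:-→d15:-→d16:-→d17:-→d18:-→d19:-→d20:-→d21:-→d22:-→d23:H2 -> H2
  add 72.122.239.195/32 -> H5 at depth 32
  lookup 6.148.147.14: bits 00 walk d0:H6→d1:-→d2:- -> H6
  add 0.0.0.0/0 -> H5 at depth 0
  add 59.29.245.224/28 -> H5 at depth 28
  - 72.122.239.195/32 clear@32
  - 151.43.0.0/18 clear@18
  add 72.122.0.0/16 -> H4 at depth 16
  lookup 59.29.245.132: bits 0011101100011101111101011 walk d0:H5→d1:-→d2:-→d3:-→d4:-→d5:-→d6:-→d7:-→d8:-→d9:-→d10:-→d11:-→d12:-→d13:-→d14:-→d15:-→d16:-→d17:-→d18:-→d19:-→d20:-→d21:-→d22:-→d23:H2→d24:-→d25:H0 -> H0
  lookup 59.29.245.232: bits 001110110001110111110101111010 walk d0:H5→d1:-→d2:-→d3:-→d4:-→d5:-→d6:-→d7:-→d8:-→d9:-→d10:-→d11:-→d12:-→d13:-→d14:-→d15:-→d16:-→d17:-→d18:-→d19:-→d20:-→d21:-→d22:-→d23:H2→d24:-→d25:H0→d26:-→d27:-→d28:H5→d29:H3→d30:- -> H3
  add 151.43.0.0/16 -> H2 at depth 16
  lookup 59.29.245.226: bits 0011101100011101111101011110 walk d0:H5→d1:-→d2:-→d3:-→d4:-→d5:-→d6:-→d7:-→d8:-→d9:-→d10:-→d11:-→d12:-→d13:-→d14:-→d15:-→d16:-→d17:-→d18:-→d19:-→d20:-→d21:-→d22:-→d23:H2→d24:-→d25:H0→d26:-→d27:-→d28:H5 -> H5
  lookup 251.249.95.66: bits 11 walk d0:H5→d1:-→d2:- -> H5
  - 59.29.245.128/25 clear@25
  add 151.43.48.0/20 -> H3 at depth 20
  - 59.29.244.0/23 clear@23

== LOOKUPS ==
["H6","H6","H3","H3","H3","H6","H2","H3","H2","H6","H0","H3","H5","H5"]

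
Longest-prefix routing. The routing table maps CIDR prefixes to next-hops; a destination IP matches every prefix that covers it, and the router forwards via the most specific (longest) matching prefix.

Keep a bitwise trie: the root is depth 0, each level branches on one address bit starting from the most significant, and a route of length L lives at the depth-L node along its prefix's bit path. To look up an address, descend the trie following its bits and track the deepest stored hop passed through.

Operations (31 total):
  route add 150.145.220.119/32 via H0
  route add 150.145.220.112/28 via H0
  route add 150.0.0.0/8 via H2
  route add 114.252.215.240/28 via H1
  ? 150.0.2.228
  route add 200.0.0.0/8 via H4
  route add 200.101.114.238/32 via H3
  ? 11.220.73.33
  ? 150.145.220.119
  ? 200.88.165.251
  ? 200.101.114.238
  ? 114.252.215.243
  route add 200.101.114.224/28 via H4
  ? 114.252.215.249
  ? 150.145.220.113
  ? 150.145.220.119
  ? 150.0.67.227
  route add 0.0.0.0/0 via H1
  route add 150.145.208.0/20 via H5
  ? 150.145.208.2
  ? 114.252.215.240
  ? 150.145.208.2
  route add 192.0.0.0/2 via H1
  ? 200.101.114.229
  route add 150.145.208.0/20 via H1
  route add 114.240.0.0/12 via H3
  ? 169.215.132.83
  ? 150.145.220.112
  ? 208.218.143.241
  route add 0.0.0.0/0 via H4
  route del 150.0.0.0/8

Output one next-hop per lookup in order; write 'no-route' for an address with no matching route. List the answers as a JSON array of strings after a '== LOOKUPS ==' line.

Process each operation:
  add 150.145.220.119/32 -> H0 at depth 32
  add 150.145.220.112/28 -> H0 at depth 28
  add 150.0.0.0/8 -> H2 at depth 8
  add 114.252.215.240/28 -> H1 at depth 28
  lookup 150.0.2.228: bits 10010110 walk d0:-→d1:-→d2:-→d3:-→d4:-→d5:-→d6:-→d7:-→d8:H2 -> H2
  add 200.0.0.0/8 -> H4 at depth 8
  add 200.101.114.238/32 -> H3 at depth 32
  lookup 11.220.73.33: bits 0 walk d0:-→d1:- -> no-route
  lookup 150.145.220.119: bits 10010110100100011101110001110111 walk d0:-→d1:-→d2:-→d3:-→d4:-→d5:-→d6:-→d7:-→d8:H2→d9:-→d10:-→d11:-→d12:-→d13:-→d14:-→d15:-→d16:-→d17:-→d18:-→d19:-→d20:-→d21:-→d22:-→d23:-→d24:-→d25:-→d26:-→d27:-→d28:H0→d29:-→d30:-→d31:-→d32:H0 -> H0
  lookup 200.88.165.251: bits 1100100001 walk d0:-→d1:-→d2:-→d3:-→d4:-→d5:-→d6:-→d7:-→d8:H4→d9:-→d10:- -> H4
  lookup 200.101.114.238: bits 11001000011001010111001011101110 walk d0:-→d1:-→d2:-→d3:-→d4:-→d5:-→d6:-→d7:-→d8:H4→d9:-→d10:-→d11:-→d12:-→d13:-→d14:-→d15:-→d16:-→d17:-→d18:-→d19:-→d20:-→d21:-→d22:-→d23:-→d24:-→d25:-→d26:-→d27:-→d28:-→d29:-→d30:-→d31:-→d32:H3 -> H3
  lookup 114.252.215.243: bits 0111001011111100110101111111 walk d0:-→d1:-→d2:-→d3:-→d4:-→d5:-→d6:-→d7:-→d8:-→d9:-→d10:-→d11:-→d12:-→d13:-→d14:-→d15:-→d16:-→d17:-→d18:-→d19:-→d20:-→d21:-→d22:-→d23:-→d24:-→d25:-→d26:-→d27:-→d28:H1 -> H1
  add 200.101.114.224/28 -> H4 at depth 28
  lookup 114.252.215.249: bits 0111001011111100110101111111 walk d0:-→d1:-→d2:-→d3:-→d4:-→d5:-→d6:-→d7:-→d8:-→d9:-→d10:-→d11:-→d12:-→d13:-→d14:-→d15:-→d16:-→d17:-→d18:-→d19:-→d20:-→d21:-→d22:-→d23:-→d24:-→d25:-→d26:-→d27:-→d28:H1 -> H1
  lookup 150.145.220.113: bits 10010110100100011101110001110 walk d0:-→d1:-→d2:-→d3:-→d4:-→d5:-→d6:-→d7:-→d8:H2→d9:-→d10:-→d11:-→d12:-→d13:-→d14:-→d15:-→d16:-→d17:-→d18:-→d19:-→d20:-→d21:-→d22:-→d23:-→d24:-→d25:-→d26:-→d27:-→d28:H0→d29:- -> H0
  lookup 150.145.220.119: bits 10010110100100011101110001110111 walk d0:-→d1:-→d2:-→d3:-→d4:-→d5:-→d6:-→d7:-→d8:H2→d9:-→d10:-→d11:-→d12:-→d13:-→d14:-→d15:-→d16:-→d17:-→d18:-→d19:-→d20:-→d21:-→d22:-→d23:-→d24:-→d25:-→d26:-→d27:-→d28:H0→d29:-→d30:-→d31:-→d32:H0 -> H0
  lookup 150.0.67.227: bits 10010110 walk d0:-→d1:-→d2:-→d3:-→d4:-→d5:-→d6:-→d7:-→d8:H2 -> H2
  add 0.0.0.0/0 -> H1 at depth 0
  add 150.145.208.0/20 -> H5 at depth 20
  lookup 150.145.208.2: bits 10010110100100011101 walk d0:H1→d1:-→d2:-→d3:-→d4:-→d5:-→d6:-→d7:-→d8:H2→d9:-→d10:-→d11:-→d12:-→d13:-→d14:-→d15:-→d16:-→d17:-→d18:-→d19:-→d20:H5 -> H5
  lookup 114.252.215.240: bits 0111001011111100110101111111 walk d0:H1→d1:-→d2:-→d3:-→d4:-→d5:-→d6:-→d7:-→d8:-→d9:-→d10:-→d11:-→d12:-→d13:-→d14:-→d15:-→d16:-→d17:-→d18:-→d19:-→d20:-→d21:-→d22:-→d23:-→d24:-→d25:-→d26:-→d27:-→d28:H1 -> H1
  lookup 150.145.208.2: bits 10010110100100011101 walk d0:H1→d1:-→d2:-→d3:-→d4:-→d5:-→d6:-→d7:-→d8:H2→d9:-→d10:-→d11:-→d12:-→d13:-→d14:-→d15:-→d16:-→d17:-→d18:-→d19:-→d20:H5 -> H5
  add 192.0.0.0/2 -> H1 at depth 2
  lookup 200.101.114.229: bits 1100100001100101011100101110 walk d0:H1→d1:-→d2:H1→d3:-→d4:-→d5:-→d6:-→d7:-→d8:H4→d9:-→d10:-→d11:-→d12:-→d13:-→d14:-→d15:-→d16:-→d17:-→d18:-→d19:-→d20:-→d21:-→d22:-→d23:-→d24:-→d25:-→d26:-→d27:-→d28:H4 -> H4
  add 150.145.208.0/20 -> H1 at depth 20
  add 114.240.0.0/12 -> H3 at depth 12
  lookup 169.215.132.83: bits 10 walk d0:H1→d1:-→d2:- -> H1
  lookup 150.145.220.112: bits 10010110100100011101110001110 walk d0:H1→d1:-→d2:-→d3:-→d4:-→d5:-→d6:-→d7:-→d8:H2→d9:-→d10:-→d11:-→d12:-→d13:-→d14:-→d15:-→d16:-→d17:-→d18:-→d19:-→d20:H1→d21:-→d22:-→d23:-→d24:-→d25:-→d26:-→d27:-→d28:H0→d29:- -> H0
  lookup 208.218.143.241: bits 110 walk d0:H1→d1:-→d2:H1→d3:- -> H1
  add 0.0.0.0/0 -> H4 at depth 0
  del 150.0.0.0/8 (clear depth 8)

== LOOKUPS ==
["H2","no-route","H0","H4","H3","H1","H1","H0","H0","H2","H5","H1","H5","H4","H1","H0","H1"]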